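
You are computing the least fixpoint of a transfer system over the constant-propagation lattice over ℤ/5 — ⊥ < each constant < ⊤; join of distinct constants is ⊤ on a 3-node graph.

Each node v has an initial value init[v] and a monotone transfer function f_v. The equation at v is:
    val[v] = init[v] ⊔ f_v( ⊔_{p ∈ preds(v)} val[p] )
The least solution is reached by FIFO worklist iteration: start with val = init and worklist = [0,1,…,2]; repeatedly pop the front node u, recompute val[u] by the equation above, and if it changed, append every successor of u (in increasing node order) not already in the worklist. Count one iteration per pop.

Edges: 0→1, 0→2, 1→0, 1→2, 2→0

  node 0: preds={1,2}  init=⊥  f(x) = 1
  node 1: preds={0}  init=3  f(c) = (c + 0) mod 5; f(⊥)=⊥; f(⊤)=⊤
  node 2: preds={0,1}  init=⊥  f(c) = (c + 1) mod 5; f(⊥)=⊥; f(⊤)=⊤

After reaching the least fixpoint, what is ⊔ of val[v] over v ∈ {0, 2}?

Trace (4 dequeues):
  [1] u=0 | in 3 | out 1 | prev ⊥ | push {}
  [2] u=1 | in 1 | out ⊤ | prev 3 | push {0}
  [3] u=2 | in ⊤ | out ⊤ | prev ⊥ | push {}
  [4] u=0 | in ⊤ | out 1 | ==

Converged values:
  [0] 1
  [1] ⊤
  [2] ⊤

⊤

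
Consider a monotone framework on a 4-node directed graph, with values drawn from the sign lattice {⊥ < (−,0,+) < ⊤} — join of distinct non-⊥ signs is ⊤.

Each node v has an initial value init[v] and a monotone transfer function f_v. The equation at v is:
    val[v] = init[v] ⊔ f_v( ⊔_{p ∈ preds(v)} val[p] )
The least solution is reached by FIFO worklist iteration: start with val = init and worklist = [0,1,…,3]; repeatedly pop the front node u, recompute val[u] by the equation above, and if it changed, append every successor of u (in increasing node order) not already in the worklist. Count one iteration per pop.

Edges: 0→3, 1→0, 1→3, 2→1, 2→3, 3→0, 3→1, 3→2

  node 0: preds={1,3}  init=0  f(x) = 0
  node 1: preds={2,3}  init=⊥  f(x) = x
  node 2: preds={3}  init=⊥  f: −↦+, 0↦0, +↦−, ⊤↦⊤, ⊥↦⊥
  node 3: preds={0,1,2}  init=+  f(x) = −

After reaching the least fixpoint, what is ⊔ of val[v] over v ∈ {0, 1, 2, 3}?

⊤

Trace (10 dequeues):
  [1] u=0 | in + | out 0 | ==
  [2] u=1 | in + | out + | prev ⊥ | push {0}
  [3] u=2 | in + | out − | prev ⊥ | push {1}
  [4] u=3 | in ⊤ | out ⊤ | prev + | push {2}
  [5] u=0 | in ⊤ | out 0 | ==
  [6] u=1 | in ⊤ | out ⊤ | prev + | push {0,3}
  [7] u=2 | in ⊤ | out ⊤ | prev − | push {1}
  [8] u=0 | in ⊤ | out 0 | ==
  [9] u=3 | in ⊤ | out ⊤ | ==
  [10] u=1 | in ⊤ | out ⊤ | ==

Converged values:
  [0] 0
  [1] ⊤
  [2] ⊤
  [3] ⊤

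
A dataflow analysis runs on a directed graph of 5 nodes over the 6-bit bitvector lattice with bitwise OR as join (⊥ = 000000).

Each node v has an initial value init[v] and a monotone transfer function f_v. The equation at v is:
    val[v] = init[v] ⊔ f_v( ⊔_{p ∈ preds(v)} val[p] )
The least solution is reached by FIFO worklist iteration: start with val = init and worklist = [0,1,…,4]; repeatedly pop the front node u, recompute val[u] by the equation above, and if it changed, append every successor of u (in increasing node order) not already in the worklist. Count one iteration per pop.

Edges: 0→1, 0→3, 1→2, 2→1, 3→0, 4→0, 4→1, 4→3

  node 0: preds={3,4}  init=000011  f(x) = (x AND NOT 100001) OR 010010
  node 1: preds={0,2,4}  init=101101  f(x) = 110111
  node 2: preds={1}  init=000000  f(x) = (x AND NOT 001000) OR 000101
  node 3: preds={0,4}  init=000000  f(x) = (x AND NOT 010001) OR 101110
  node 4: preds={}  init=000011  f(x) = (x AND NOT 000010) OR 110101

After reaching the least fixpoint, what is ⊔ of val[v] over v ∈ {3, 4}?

Worklist (9 pops):
  #1 pop 0: in=000011 → 010011 (was 000011); enqueue []
  #2 pop 1: in=010011 → 111111 (was 101101); enqueue []
  #3 pop 2: in=111111 → 110111 (was 000000); enqueue [1]
  #4 pop 3: in=010011 → 101110 (was 000000); enqueue [0]
  #5 pop 4: in=000000 → 110111 (was 000011); enqueue [3]
  #6 pop 1: in=110111 → 111111 (no change)
  #7 pop 0: in=111111 → 011111 (was 010011); enqueue [1]
  #8 pop 3: in=111111 → 101110 (no change)
  #9 pop 1: in=111111 → 111111 (no change)

Fixpoint:
  val[0] = 011111
  val[1] = 111111
  val[2] = 110111
  val[3] = 101110
  val[4] = 110111

111111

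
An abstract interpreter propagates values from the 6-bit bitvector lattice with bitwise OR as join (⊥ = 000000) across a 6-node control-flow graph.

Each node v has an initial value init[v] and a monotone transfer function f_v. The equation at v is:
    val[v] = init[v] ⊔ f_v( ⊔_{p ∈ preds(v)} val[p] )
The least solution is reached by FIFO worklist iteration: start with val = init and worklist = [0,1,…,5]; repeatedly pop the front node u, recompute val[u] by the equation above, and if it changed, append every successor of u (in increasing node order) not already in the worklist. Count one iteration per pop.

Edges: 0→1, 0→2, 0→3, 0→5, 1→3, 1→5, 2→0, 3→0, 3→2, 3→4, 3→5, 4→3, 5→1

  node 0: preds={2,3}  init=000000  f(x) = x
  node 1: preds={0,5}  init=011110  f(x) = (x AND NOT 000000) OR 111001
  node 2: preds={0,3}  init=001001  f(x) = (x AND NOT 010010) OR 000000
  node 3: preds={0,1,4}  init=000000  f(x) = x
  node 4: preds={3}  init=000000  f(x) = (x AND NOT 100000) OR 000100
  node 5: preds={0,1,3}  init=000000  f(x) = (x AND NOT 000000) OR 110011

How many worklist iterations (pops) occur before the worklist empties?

Worklist (12 pops):
  #1 pop 0: in=001001 → 001001 (was 000000); enqueue []
  #2 pop 1: in=001001 → 111111 (was 011110); enqueue []
  #3 pop 2: in=001001 → 001001 (no change)
  #4 pop 3: in=111111 → 111111 (was 000000); enqueue [0,2]
  #5 pop 4: in=111111 → 011111 (was 000000); enqueue [3]
  #6 pop 5: in=111111 → 111111 (was 000000); enqueue [1]
  #7 pop 0: in=111111 → 111111 (was 001001); enqueue [5]
  #8 pop 2: in=111111 → 101101 (was 001001); enqueue [0]
  #9 pop 3: in=111111 → 111111 (no change)
  #10 pop 1: in=111111 → 111111 (no change)
  #11 pop 5: in=111111 → 111111 (no change)
  #12 pop 0: in=111111 → 111111 (no change)

Fixpoint:
  val[0] = 111111
  val[1] = 111111
  val[2] = 101101
  val[3] = 111111
  val[4] = 011111
  val[5] = 111111

12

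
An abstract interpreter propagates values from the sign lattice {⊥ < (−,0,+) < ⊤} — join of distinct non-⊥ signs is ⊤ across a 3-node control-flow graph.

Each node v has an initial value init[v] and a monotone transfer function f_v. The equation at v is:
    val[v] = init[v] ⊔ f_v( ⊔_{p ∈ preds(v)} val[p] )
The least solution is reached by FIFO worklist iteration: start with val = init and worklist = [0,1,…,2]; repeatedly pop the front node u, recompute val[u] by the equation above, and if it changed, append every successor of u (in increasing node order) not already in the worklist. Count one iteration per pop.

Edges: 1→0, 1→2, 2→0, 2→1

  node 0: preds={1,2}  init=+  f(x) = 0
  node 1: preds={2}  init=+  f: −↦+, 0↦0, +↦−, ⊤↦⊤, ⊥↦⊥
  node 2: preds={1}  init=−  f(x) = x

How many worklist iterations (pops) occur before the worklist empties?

Worklist (7 pops):
  #1 pop 0: in=⊤ → ⊤ (was +); enqueue []
  #2 pop 1: in=− → + (no change)
  #3 pop 2: in=+ → ⊤ (was −); enqueue [0,1]
  #4 pop 0: in=⊤ → ⊤ (no change)
  #5 pop 1: in=⊤ → ⊤ (was +); enqueue [0,2]
  #6 pop 0: in=⊤ → ⊤ (no change)
  #7 pop 2: in=⊤ → ⊤ (no change)

Fixpoint:
  val[0] = ⊤
  val[1] = ⊤
  val[2] = ⊤

7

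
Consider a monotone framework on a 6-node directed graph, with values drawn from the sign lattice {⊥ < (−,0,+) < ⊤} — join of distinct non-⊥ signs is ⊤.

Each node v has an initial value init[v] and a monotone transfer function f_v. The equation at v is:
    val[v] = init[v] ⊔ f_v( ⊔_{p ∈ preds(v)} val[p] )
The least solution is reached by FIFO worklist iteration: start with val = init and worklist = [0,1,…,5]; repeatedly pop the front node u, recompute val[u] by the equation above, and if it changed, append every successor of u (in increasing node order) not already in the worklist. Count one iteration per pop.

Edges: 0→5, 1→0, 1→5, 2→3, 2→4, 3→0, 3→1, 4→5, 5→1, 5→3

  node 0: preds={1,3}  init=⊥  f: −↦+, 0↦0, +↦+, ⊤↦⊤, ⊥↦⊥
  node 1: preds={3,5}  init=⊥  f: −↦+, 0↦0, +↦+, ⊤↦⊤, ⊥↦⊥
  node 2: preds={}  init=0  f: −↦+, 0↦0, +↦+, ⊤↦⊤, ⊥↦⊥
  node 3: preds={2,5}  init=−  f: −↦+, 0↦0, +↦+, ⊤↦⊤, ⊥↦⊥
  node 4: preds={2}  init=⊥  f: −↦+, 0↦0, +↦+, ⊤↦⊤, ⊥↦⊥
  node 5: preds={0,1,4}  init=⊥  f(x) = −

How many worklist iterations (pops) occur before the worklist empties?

Worklist (11 pops):
  #1 pop 0: in=− → + (was ⊥); enqueue []
  #2 pop 1: in=− → + (was ⊥); enqueue [0]
  #3 pop 2: in=⊥ → 0 (no change)
  #4 pop 3: in=0 → ⊤ (was −); enqueue [1]
  #5 pop 4: in=0 → 0 (was ⊥); enqueue []
  #6 pop 5: in=⊤ → − (was ⊥); enqueue [3]
  #7 pop 0: in=⊤ → ⊤ (was +); enqueue [5]
  #8 pop 1: in=⊤ → ⊤ (was +); enqueue [0]
  #9 pop 3: in=⊤ → ⊤ (no change)
  #10 pop 5: in=⊤ → − (no change)
  #11 pop 0: in=⊤ → ⊤ (no change)

Fixpoint:
  val[0] = ⊤
  val[1] = ⊤
  val[2] = 0
  val[3] = ⊤
  val[4] = 0
  val[5] = −

11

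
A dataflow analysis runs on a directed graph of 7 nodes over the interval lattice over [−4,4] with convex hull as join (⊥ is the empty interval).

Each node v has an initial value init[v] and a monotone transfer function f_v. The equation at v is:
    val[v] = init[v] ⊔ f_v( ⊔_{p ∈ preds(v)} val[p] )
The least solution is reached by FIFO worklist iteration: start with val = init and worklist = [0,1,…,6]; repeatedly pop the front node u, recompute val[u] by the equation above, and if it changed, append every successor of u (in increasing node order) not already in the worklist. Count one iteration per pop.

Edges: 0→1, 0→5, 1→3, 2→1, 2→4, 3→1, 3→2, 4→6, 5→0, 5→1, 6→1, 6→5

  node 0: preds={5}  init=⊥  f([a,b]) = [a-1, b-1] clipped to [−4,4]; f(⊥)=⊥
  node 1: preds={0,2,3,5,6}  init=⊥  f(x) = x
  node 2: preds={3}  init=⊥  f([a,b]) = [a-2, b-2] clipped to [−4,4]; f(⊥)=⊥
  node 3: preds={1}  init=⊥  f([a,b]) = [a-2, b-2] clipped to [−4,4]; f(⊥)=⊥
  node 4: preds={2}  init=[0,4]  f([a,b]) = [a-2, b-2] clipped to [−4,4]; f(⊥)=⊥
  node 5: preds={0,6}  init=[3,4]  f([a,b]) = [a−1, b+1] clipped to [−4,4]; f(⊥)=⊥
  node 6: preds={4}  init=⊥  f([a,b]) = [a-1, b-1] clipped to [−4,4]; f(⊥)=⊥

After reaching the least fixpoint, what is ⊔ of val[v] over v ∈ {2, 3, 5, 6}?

Worklist (26 pops):
  #1 pop 0: in=[3,4] → [2,3] (was ⊥); enqueue []
  #2 pop 1: in=[2,4] → [2,4] (was ⊥); enqueue []
  #3 pop 2: in=⊥ → ⊥ (no change)
  #4 pop 3: in=[2,4] → [0,2] (was ⊥); enqueue [1,2]
  #5 pop 4: in=⊥ → [0,4] (no change)
  #6 pop 5: in=[2,3] → [1,4] (was [3,4]); enqueue [0]
  #7 pop 6: in=[0,4] → [-1,3] (was ⊥); enqueue [5]
  #8 pop 1: in=[-1,4] → [-1,4] (was [2,4]); enqueue [3]
  #9 pop 2: in=[0,2] → [-2,0] (was ⊥); enqueue [1,4]
  #10 pop 0: in=[1,4] → [0,3] (was [2,3]); enqueue []
  #11 pop 5: in=[-1,3] → [-2,4] (was [1,4]); enqueue [0]
  #12 pop 3: in=[-1,4] → [-3,2] (was [0,2]); enqueue [2]
  #13 pop 1: in=[-3,4] → [-3,4] (was [-1,4]); enqueue [3]
  #14 pop 4: in=[-2,0] → [-4,4] (was [0,4]); enqueue [6]
  #15 pop 0: in=[-2,4] → [-3,3] (was [0,3]); enqueue [1,5]
  #16 pop 2: in=[-3,2] → [-4,0] (was [-2,0]); enqueue [4]
  #17 pop 3: in=[-3,4] → [-4,2] (was [-3,2]); enqueue [2]
  #18 pop 6: in=[-4,4] → [-4,3] (was [-1,3]); enqueue []
  #19 pop 1: in=[-4,4] → [-4,4] (was [-3,4]); enqueue [3]
  #20 pop 5: in=[-4,3] → [-4,4] (was [-2,4]); enqueue [0,1]
  #21 pop 4: in=[-4,0] → [-4,4] (no change)
  #22 pop 2: in=[-4,2] → [-4,0] (no change)
  #23 pop 3: in=[-4,4] → [-4,2] (no change)
  #24 pop 0: in=[-4,4] → [-4,3] (was [-3,3]); enqueue [5]
  #25 pop 1: in=[-4,4] → [-4,4] (no change)
  #26 pop 5: in=[-4,3] → [-4,4] (no change)

Fixpoint:
  val[0] = [-4,3]
  val[1] = [-4,4]
  val[2] = [-4,0]
  val[3] = [-4,2]
  val[4] = [-4,4]
  val[5] = [-4,4]
  val[6] = [-4,3]

[-4,4]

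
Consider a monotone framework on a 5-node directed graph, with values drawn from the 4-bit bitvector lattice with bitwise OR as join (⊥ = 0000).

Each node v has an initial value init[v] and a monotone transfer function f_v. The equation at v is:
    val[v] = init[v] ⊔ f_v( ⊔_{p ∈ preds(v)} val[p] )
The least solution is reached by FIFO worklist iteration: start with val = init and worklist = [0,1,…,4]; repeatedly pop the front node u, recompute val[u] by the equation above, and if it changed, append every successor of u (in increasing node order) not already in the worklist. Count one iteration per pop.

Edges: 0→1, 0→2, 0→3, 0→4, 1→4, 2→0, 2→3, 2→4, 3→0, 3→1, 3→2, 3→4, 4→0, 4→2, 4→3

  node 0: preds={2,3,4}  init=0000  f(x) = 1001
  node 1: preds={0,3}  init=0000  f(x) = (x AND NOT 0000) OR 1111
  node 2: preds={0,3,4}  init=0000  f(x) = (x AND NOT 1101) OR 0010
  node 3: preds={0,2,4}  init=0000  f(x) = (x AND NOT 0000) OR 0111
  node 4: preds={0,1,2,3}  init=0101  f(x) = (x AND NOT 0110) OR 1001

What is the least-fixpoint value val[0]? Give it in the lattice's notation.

1001

Worklist (9 pops):
  #1 pop 0: in=0101 → 1001 (was 0000); enqueue []
  #2 pop 1: in=1001 → 1111 (was 0000); enqueue []
  #3 pop 2: in=1101 → 0010 (was 0000); enqueue [0]
  #4 pop 3: in=1111 → 1111 (was 0000); enqueue [1,2]
  #5 pop 4: in=1111 → 1101 (was 0101); enqueue [3]
  #6 pop 0: in=1111 → 1001 (no change)
  #7 pop 1: in=1111 → 1111 (no change)
  #8 pop 2: in=1111 → 0010 (no change)
  #9 pop 3: in=1111 → 1111 (no change)

Fixpoint:
  val[0] = 1001
  val[1] = 1111
  val[2] = 0010
  val[3] = 1111
  val[4] = 1101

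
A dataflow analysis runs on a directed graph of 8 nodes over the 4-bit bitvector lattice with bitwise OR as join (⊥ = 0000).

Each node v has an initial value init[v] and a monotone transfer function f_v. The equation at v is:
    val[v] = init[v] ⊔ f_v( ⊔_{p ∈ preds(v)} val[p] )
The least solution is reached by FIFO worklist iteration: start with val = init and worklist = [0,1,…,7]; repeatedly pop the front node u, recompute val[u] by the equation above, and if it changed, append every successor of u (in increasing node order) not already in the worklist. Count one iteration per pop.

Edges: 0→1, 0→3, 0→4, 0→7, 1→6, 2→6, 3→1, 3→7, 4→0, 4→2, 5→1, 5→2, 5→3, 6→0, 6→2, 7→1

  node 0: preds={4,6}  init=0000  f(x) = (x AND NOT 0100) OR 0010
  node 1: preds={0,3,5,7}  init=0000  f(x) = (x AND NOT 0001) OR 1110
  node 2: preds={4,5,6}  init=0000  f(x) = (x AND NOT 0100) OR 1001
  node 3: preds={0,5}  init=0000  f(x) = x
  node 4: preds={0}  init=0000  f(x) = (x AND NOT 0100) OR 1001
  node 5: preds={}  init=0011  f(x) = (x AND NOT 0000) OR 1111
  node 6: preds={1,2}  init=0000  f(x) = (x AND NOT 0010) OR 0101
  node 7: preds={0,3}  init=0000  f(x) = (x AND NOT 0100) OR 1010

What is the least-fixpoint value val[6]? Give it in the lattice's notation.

1101

Worklist (15 pops):
  #1 pop 0: in=0000 → 0010 (was 0000); enqueue []
  #2 pop 1: in=0011 → 1110 (was 0000); enqueue []
  #3 pop 2: in=0011 → 1011 (was 0000); enqueue []
  #4 pop 3: in=0011 → 0011 (was 0000); enqueue [1]
  #5 pop 4: in=0010 → 1011 (was 0000); enqueue [0,2]
  #6 pop 5: in=0000 → 1111 (was 0011); enqueue [3]
  #7 pop 6: in=1111 → 1101 (was 0000); enqueue []
  #8 pop 7: in=0011 → 1011 (was 0000); enqueue []
  #9 pop 1: in=1111 → 1110 (no change)
  #10 pop 0: in=1111 → 1011 (was 0010); enqueue [1,4,7]
  #11 pop 2: in=1111 → 1011 (no change)
  #12 pop 3: in=1111 → 1111 (was 0011); enqueue []
  #13 pop 1: in=1111 → 1110 (no change)
  #14 pop 4: in=1011 → 1011 (no change)
  #15 pop 7: in=1111 → 1011 (no change)

Fixpoint:
  val[0] = 1011
  val[1] = 1110
  val[2] = 1011
  val[3] = 1111
  val[4] = 1011
  val[5] = 1111
  val[6] = 1101
  val[7] = 1011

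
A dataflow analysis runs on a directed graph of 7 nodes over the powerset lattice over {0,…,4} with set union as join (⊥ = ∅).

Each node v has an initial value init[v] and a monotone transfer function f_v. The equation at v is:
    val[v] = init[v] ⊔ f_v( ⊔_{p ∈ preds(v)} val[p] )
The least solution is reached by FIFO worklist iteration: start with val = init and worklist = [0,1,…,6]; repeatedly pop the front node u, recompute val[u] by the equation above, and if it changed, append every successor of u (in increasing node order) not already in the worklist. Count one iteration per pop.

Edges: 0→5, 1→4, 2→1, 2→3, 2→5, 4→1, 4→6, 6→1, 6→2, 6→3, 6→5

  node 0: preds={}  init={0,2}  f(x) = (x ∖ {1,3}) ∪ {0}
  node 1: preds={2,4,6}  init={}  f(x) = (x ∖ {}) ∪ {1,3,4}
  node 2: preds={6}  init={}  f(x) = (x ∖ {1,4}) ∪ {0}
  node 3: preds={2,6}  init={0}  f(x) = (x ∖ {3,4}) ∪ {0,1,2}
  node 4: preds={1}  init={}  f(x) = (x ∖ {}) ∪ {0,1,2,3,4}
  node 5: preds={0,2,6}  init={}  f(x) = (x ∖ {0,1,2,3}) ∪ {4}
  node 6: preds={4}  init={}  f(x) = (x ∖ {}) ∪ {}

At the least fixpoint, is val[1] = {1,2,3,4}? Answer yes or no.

Worklist (13 pops):
  #1 pop 0: in={} → {0,2} (no change)
  #2 pop 1: in={} → {1,3,4} (was {}); enqueue []
  #3 pop 2: in={} → {0} (was {}); enqueue [1]
  #4 pop 3: in={0} → {0,1,2} (was {0}); enqueue []
  #5 pop 4: in={1,3,4} → {0,1,2,3,4} (was {}); enqueue []
  #6 pop 5: in={0,2} → {4} (was {}); enqueue []
  #7 pop 6: in={0,1,2,3,4} → {0,1,2,3,4} (was {}); enqueue [2,3,5]
  #8 pop 1: in={0,1,2,3,4} → {0,1,2,3,4} (was {1,3,4}); enqueue [4]
  #9 pop 2: in={0,1,2,3,4} → {0,2,3} (was {0}); enqueue [1]
  #10 pop 3: in={0,1,2,3,4} → {0,1,2} (no change)
  #11 pop 5: in={0,1,2,3,4} → {4} (no change)
  #12 pop 4: in={0,1,2,3,4} → {0,1,2,3,4} (no change)
  #13 pop 1: in={0,1,2,3,4} → {0,1,2,3,4} (no change)

Fixpoint:
  val[0] = {0,2}
  val[1] = {0,1,2,3,4}
  val[2] = {0,2,3}
  val[3] = {0,1,2}
  val[4] = {0,1,2,3,4}
  val[5] = {4}
  val[6] = {0,1,2,3,4}

no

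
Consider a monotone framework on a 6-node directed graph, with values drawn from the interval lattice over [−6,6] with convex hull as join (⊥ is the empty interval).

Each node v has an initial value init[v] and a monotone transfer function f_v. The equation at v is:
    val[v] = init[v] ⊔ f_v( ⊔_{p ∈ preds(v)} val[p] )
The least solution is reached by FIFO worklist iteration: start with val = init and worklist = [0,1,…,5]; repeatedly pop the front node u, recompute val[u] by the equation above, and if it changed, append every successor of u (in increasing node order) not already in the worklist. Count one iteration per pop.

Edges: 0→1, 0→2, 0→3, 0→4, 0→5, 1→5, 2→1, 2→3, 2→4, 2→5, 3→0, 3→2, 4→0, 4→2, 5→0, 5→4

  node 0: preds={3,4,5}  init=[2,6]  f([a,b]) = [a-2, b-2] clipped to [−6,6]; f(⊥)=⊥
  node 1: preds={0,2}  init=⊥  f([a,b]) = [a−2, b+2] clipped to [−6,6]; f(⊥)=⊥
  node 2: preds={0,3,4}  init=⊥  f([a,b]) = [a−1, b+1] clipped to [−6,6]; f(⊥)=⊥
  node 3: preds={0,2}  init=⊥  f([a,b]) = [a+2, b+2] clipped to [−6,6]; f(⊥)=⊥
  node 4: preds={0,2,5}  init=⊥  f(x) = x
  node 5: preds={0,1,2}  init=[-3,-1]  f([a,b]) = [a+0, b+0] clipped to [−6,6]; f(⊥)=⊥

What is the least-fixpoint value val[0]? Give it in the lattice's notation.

[-6,6]

Iteration log — 13 steps:
  step 1. node 0  ⊔preds=[-3,-1]  new=[-5,6]  old=[2,6]  +wl: 
  step 2. node 1  ⊔preds=[-5,6]  new=[-6,6]  old=⊥  +wl: 
  step 3. node 2  ⊔preds=[-5,6]  new=[-6,6]  old=⊥  +wl: 1
  step 4. node 3  ⊔preds=[-6,6]  new=[-4,6]  old=⊥  +wl: 0,2
  step 5. node 4  ⊔preds=[-6,6]  new=[-6,6]  old=⊥  +wl: 
  step 6. node 5  ⊔preds=[-6,6]  new=[-6,6]  old=[-3,-1]  +wl: 4
  step 7. node 1  ⊔preds=[-6,6]  new=[-6,6]  stable
  step 8. node 0  ⊔preds=[-6,6]  new=[-6,6]  old=[-5,6]  +wl: 1,3,5
  step 9. node 2  ⊔preds=[-6,6]  new=[-6,6]  stable
  step 10. node 4  ⊔preds=[-6,6]  new=[-6,6]  stable
  step 11. node 1  ⊔preds=[-6,6]  new=[-6,6]  stable
  step 12. node 3  ⊔preds=[-6,6]  new=[-4,6]  stable
  step 13. node 5  ⊔preds=[-6,6]  new=[-6,6]  stable

Least fixpoint reached:
  node 0: [-6,6]
  node 1: [-6,6]
  node 2: [-6,6]
  node 3: [-4,6]
  node 4: [-6,6]
  node 5: [-6,6]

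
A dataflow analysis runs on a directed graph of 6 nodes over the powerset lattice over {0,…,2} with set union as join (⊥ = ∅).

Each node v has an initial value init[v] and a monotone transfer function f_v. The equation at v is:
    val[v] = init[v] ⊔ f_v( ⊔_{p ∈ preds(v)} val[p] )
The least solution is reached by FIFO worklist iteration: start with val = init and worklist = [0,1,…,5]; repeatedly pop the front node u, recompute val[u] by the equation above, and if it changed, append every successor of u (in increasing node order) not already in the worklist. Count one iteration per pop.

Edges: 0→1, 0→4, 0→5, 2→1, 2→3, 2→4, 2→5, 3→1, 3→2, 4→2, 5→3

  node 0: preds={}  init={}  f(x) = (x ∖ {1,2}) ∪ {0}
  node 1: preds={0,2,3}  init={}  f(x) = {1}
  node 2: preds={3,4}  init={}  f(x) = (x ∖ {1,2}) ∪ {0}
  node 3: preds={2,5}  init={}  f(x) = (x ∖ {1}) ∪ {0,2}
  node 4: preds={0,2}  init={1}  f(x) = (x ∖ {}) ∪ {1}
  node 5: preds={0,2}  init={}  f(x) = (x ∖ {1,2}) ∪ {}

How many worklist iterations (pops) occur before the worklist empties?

9

Worklist (9 pops):
  #1 pop 0: in={} → {0} (was {}); enqueue []
  #2 pop 1: in={0} → {1} (was {}); enqueue []
  #3 pop 2: in={1} → {0} (was {}); enqueue [1]
  #4 pop 3: in={0} → {0,2} (was {}); enqueue [2]
  #5 pop 4: in={0} → {0,1} (was {1}); enqueue []
  #6 pop 5: in={0} → {0} (was {}); enqueue [3]
  #7 pop 1: in={0,2} → {1} (no change)
  #8 pop 2: in={0,1,2} → {0} (no change)
  #9 pop 3: in={0} → {0,2} (no change)

Fixpoint:
  val[0] = {0}
  val[1] = {1}
  val[2] = {0}
  val[3] = {0,2}
  val[4] = {0,1}
  val[5] = {0}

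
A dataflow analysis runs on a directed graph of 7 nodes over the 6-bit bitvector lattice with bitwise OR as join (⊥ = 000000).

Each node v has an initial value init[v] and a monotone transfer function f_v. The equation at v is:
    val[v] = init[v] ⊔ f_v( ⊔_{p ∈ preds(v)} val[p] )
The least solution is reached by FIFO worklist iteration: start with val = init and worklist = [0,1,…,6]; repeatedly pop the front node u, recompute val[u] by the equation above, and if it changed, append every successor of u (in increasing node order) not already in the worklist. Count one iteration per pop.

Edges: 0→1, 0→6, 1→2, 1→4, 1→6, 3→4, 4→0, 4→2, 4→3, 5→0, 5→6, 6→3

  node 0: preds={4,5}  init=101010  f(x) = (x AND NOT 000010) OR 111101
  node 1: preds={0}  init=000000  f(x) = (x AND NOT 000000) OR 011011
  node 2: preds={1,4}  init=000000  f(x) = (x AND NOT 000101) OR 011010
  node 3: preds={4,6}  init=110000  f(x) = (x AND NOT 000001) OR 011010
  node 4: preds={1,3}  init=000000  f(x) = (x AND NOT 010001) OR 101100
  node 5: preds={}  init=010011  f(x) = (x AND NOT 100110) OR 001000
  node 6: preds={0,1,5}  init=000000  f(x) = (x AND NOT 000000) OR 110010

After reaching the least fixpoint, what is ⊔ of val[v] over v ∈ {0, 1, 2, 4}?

111111

Worklist (11 pops):
  #1 pop 0: in=010011 → 111111 (was 101010); enqueue []
  #2 pop 1: in=111111 → 111111 (was 000000); enqueue []
  #3 pop 2: in=111111 → 111010 (was 000000); enqueue []
  #4 pop 3: in=000000 → 111010 (was 110000); enqueue []
  #5 pop 4: in=111111 → 101110 (was 000000); enqueue [0,2,3]
  #6 pop 5: in=000000 → 011011 (was 010011); enqueue []
  #7 pop 6: in=111111 → 111111 (was 000000); enqueue []
  #8 pop 0: in=111111 → 111111 (no change)
  #9 pop 2: in=111111 → 111010 (no change)
  #10 pop 3: in=111111 → 111110 (was 111010); enqueue [4]
  #11 pop 4: in=111111 → 101110 (no change)

Fixpoint:
  val[0] = 111111
  val[1] = 111111
  val[2] = 111010
  val[3] = 111110
  val[4] = 101110
  val[5] = 011011
  val[6] = 111111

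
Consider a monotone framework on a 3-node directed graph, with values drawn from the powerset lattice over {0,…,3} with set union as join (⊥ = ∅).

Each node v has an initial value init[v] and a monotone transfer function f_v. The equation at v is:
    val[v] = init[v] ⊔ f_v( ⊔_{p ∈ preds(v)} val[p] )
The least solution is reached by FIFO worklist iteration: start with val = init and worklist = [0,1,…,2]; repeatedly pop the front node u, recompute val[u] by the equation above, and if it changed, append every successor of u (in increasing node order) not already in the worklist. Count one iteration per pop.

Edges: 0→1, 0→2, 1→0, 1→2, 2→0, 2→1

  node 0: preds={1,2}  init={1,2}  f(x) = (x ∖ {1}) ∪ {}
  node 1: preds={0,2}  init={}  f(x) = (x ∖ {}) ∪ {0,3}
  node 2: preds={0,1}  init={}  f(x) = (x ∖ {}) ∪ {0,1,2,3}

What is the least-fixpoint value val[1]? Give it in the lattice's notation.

{0,1,2,3}

Iteration log — 6 steps:
  step 1. node 0  ⊔preds={}  new={1,2}  stable
  step 2. node 1  ⊔preds={1,2}  new={0,1,2,3}  old={}  +wl: 0
  step 3. node 2  ⊔preds={0,1,2,3}  new={0,1,2,3}  old={}  +wl: 1
  step 4. node 0  ⊔preds={0,1,2,3}  new={0,1,2,3}  old={1,2}  +wl: 2
  step 5. node 1  ⊔preds={0,1,2,3}  new={0,1,2,3}  stable
  step 6. node 2  ⊔preds={0,1,2,3}  new={0,1,2,3}  stable

Least fixpoint reached:
  node 0: {0,1,2,3}
  node 1: {0,1,2,3}
  node 2: {0,1,2,3}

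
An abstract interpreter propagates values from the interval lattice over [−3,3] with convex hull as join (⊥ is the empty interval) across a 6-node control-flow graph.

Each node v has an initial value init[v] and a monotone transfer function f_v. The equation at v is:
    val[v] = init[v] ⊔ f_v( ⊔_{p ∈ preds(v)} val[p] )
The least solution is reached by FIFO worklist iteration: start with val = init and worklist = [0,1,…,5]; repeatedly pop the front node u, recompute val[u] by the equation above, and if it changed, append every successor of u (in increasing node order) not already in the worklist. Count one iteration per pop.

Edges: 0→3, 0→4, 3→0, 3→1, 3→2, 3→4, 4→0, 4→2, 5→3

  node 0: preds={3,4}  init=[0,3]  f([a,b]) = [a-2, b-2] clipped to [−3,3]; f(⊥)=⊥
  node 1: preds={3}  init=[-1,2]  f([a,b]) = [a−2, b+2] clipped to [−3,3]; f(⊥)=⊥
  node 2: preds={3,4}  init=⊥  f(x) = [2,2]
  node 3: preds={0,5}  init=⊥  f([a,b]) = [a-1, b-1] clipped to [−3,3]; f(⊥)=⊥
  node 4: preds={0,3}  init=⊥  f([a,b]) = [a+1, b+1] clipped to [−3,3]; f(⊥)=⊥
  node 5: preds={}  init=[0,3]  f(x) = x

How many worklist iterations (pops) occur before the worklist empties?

14

Trace (14 dequeues):
  [1] u=0 | in ⊥ | out [0,3] | ==
  [2] u=1 | in ⊥ | out [-1,2] | ==
  [3] u=2 | in ⊥ | out [2,2] | prev ⊥ | push {}
  [4] u=3 | in [0,3] | out [-1,2] | prev ⊥ | push {0,1,2}
  [5] u=4 | in [-1,3] | out [0,3] | prev ⊥ | push {}
  [6] u=5 | in ⊥ | out [0,3] | ==
  [7] u=0 | in [-1,3] | out [-3,3] | prev [0,3] | push {3,4}
  [8] u=1 | in [-1,2] | out [-3,3] | prev [-1,2] | push {}
  [9] u=2 | in [-1,3] | out [2,2] | ==
  [10] u=3 | in [-3,3] | out [-3,2] | prev [-1,2] | push {0,1,2}
  [11] u=4 | in [-3,3] | out [-2,3] | prev [0,3] | push {}
  [12] u=0 | in [-3,3] | out [-3,3] | ==
  [13] u=1 | in [-3,2] | out [-3,3] | ==
  [14] u=2 | in [-3,3] | out [2,2] | ==

Converged values:
  [0] [-3,3]
  [1] [-3,3]
  [2] [2,2]
  [3] [-3,2]
  [4] [-2,3]
  [5] [0,3]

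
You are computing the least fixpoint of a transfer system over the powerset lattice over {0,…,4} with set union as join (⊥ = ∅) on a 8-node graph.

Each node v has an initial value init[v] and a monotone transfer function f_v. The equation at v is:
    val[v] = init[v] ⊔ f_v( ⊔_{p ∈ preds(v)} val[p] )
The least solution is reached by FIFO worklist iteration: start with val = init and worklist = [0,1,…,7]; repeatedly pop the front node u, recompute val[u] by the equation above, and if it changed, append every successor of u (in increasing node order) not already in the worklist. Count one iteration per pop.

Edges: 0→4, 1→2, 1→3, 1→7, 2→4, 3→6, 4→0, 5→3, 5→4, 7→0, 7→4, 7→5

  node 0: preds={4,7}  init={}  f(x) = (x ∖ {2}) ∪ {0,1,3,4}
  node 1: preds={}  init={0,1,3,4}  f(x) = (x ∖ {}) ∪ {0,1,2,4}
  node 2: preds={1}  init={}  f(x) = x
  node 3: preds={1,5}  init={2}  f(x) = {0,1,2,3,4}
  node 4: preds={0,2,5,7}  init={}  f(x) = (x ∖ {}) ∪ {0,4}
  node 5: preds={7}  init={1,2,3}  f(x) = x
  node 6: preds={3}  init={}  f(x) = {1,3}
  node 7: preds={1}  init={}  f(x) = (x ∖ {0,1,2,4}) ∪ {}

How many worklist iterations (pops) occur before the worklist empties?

11

Trace (11 dequeues):
  [1] u=0 | in {} | out {0,1,3,4} | prev {} | push {}
  [2] u=1 | in {} | out {0,1,2,3,4} | prev {0,1,3,4} | push {}
  [3] u=2 | in {0,1,2,3,4} | out {0,1,2,3,4} | prev {} | push {}
  [4] u=3 | in {0,1,2,3,4} | out {0,1,2,3,4} | prev {2} | push {}
  [5] u=4 | in {0,1,2,3,4} | out {0,1,2,3,4} | prev {} | push {0}
  [6] u=5 | in {} | out {1,2,3} | ==
  [7] u=6 | in {0,1,2,3,4} | out {1,3} | prev {} | push {}
  [8] u=7 | in {0,1,2,3,4} | out {3} | prev {} | push {4,5}
  [9] u=0 | in {0,1,2,3,4} | out {0,1,3,4} | ==
  [10] u=4 | in {0,1,2,3,4} | out {0,1,2,3,4} | ==
  [11] u=5 | in {3} | out {1,2,3} | ==

Converged values:
  [0] {0,1,3,4}
  [1] {0,1,2,3,4}
  [2] {0,1,2,3,4}
  [3] {0,1,2,3,4}
  [4] {0,1,2,3,4}
  [5] {1,2,3}
  [6] {1,3}
  [7] {3}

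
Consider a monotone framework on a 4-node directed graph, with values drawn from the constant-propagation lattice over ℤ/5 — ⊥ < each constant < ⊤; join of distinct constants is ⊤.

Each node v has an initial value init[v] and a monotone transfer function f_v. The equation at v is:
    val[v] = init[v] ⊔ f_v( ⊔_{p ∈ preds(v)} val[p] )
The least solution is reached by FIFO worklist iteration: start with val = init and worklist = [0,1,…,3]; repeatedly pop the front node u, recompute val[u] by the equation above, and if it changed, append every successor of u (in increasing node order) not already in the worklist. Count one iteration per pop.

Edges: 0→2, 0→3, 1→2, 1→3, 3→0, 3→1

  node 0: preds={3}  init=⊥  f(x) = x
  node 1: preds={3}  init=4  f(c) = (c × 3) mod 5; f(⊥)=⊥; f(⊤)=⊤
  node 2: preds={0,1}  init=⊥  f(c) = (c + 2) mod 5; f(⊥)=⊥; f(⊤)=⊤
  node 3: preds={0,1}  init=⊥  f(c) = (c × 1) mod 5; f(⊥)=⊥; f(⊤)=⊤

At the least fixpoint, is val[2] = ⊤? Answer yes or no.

yes

Trace (12 dequeues):
  [1] u=0 | in ⊥ | out ⊥ | ==
  [2] u=1 | in ⊥ | out 4 | ==
  [3] u=2 | in 4 | out 1 | prev ⊥ | push {}
  [4] u=3 | in 4 | out 4 | prev ⊥ | push {0,1}
  [5] u=0 | in 4 | out 4 | prev ⊥ | push {2,3}
  [6] u=1 | in 4 | out ⊤ | prev 4 | push {}
  [7] u=2 | in ⊤ | out ⊤ | prev 1 | push {}
  [8] u=3 | in ⊤ | out ⊤ | prev 4 | push {0,1}
  [9] u=0 | in ⊤ | out ⊤ | prev 4 | push {2,3}
  [10] u=1 | in ⊤ | out ⊤ | ==
  [11] u=2 | in ⊤ | out ⊤ | ==
  [12] u=3 | in ⊤ | out ⊤ | ==

Converged values:
  [0] ⊤
  [1] ⊤
  [2] ⊤
  [3] ⊤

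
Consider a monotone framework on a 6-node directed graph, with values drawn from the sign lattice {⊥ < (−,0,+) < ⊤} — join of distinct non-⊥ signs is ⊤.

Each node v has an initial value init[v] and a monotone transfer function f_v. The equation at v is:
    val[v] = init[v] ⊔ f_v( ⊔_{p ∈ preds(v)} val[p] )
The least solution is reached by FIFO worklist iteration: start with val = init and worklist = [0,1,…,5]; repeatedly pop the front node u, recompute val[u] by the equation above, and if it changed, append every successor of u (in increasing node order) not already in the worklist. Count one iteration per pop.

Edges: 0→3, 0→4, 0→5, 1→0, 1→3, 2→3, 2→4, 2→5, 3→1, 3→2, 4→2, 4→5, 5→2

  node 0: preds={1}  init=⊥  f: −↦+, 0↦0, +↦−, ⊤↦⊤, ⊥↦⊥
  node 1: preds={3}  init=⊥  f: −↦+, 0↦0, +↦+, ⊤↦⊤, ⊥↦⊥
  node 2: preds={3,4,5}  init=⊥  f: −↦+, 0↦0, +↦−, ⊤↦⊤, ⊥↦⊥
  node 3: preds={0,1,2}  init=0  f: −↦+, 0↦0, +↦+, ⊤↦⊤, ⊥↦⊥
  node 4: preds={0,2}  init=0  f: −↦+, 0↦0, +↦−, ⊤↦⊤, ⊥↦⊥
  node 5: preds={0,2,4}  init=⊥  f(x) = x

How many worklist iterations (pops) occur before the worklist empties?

11

Iteration log — 11 steps:
  step 1. node 0  ⊔preds=⊥  new=⊥  stable
  step 2. node 1  ⊔preds=0  new=0  old=⊥  +wl: 0
  step 3. node 2  ⊔preds=0  new=0  old=⊥  +wl: 
  step 4. node 3  ⊔preds=0  new=0  stable
  step 5. node 4  ⊔preds=0  new=0  stable
  step 6. node 5  ⊔preds=0  new=0  old=⊥  +wl: 2
  step 7. node 0  ⊔preds=0  new=0  old=⊥  +wl: 3,4,5
  step 8. node 2  ⊔preds=0  new=0  stable
  step 9. node 3  ⊔preds=0  new=0  stable
  step 10. node 4  ⊔preds=0  new=0  stable
  step 11. node 5  ⊔preds=0  new=0  stable

Least fixpoint reached:
  node 0: 0
  node 1: 0
  node 2: 0
  node 3: 0
  node 4: 0
  node 5: 0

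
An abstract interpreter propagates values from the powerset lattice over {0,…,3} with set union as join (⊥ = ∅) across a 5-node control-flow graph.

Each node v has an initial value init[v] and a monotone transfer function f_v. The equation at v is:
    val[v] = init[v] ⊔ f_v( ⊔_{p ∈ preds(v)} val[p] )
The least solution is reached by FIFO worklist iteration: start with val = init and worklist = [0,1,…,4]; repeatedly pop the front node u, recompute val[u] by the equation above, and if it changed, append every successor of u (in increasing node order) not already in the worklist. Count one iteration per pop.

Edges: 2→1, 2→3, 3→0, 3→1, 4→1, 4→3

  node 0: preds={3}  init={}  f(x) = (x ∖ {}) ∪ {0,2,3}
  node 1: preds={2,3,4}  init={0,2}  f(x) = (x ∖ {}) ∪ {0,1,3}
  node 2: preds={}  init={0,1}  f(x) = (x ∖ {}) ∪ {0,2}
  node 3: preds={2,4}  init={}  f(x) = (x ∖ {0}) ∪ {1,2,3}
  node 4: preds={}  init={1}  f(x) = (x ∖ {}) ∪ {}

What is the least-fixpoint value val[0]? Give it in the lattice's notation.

Worklist (7 pops):
  #1 pop 0: in={} → {0,2,3} (was {}); enqueue []
  #2 pop 1: in={0,1} → {0,1,2,3} (was {0,2}); enqueue []
  #3 pop 2: in={} → {0,1,2} (was {0,1}); enqueue [1]
  #4 pop 3: in={0,1,2} → {1,2,3} (was {}); enqueue [0]
  #5 pop 4: in={} → {1} (no change)
  #6 pop 1: in={0,1,2,3} → {0,1,2,3} (no change)
  #7 pop 0: in={1,2,3} → {0,1,2,3} (was {0,2,3}); enqueue []

Fixpoint:
  val[0] = {0,1,2,3}
  val[1] = {0,1,2,3}
  val[2] = {0,1,2}
  val[3] = {1,2,3}
  val[4] = {1}

{0,1,2,3}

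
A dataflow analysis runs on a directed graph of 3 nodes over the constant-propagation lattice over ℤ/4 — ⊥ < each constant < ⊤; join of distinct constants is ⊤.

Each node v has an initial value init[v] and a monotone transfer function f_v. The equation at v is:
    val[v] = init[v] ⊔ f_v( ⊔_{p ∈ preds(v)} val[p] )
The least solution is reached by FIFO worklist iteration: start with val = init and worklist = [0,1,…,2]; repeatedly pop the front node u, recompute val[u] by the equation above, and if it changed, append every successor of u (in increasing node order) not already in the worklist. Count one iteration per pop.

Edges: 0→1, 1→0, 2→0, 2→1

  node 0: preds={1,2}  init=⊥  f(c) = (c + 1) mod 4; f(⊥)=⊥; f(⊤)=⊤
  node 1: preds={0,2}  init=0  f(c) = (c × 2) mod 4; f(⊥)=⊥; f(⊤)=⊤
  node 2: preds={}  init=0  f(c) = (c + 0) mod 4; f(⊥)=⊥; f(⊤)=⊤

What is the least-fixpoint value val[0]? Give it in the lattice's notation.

⊤

Trace (5 dequeues):
  [1] u=0 | in 0 | out 1 | prev ⊥ | push {}
  [2] u=1 | in ⊤ | out ⊤ | prev 0 | push {0}
  [3] u=2 | in ⊥ | out 0 | ==
  [4] u=0 | in ⊤ | out ⊤ | prev 1 | push {1}
  [5] u=1 | in ⊤ | out ⊤ | ==

Converged values:
  [0] ⊤
  [1] ⊤
  [2] 0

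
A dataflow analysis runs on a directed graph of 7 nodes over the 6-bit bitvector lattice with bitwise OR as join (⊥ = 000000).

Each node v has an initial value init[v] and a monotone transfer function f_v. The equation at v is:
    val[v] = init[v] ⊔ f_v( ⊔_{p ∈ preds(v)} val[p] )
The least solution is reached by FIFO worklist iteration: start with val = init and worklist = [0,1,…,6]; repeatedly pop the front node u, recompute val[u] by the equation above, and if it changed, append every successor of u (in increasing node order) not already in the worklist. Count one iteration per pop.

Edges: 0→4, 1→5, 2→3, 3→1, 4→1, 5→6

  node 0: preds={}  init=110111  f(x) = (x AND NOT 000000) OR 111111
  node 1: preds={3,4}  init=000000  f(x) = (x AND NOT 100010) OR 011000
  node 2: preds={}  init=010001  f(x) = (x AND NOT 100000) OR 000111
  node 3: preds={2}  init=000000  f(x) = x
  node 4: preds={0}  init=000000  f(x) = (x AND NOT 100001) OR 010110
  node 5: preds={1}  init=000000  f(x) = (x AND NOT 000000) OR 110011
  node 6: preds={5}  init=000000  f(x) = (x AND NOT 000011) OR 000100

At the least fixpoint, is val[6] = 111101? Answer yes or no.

no

Trace (10 dequeues):
  [1] u=0 | in 000000 | out 111111 | prev 110111 | push {}
  [2] u=1 | in 000000 | out 011000 | prev 000000 | push {}
  [3] u=2 | in 000000 | out 010111 | prev 010001 | push {}
  [4] u=3 | in 010111 | out 010111 | prev 000000 | push {1}
  [5] u=4 | in 111111 | out 011110 | prev 000000 | push {}
  [6] u=5 | in 011000 | out 111011 | prev 000000 | push {}
  [7] u=6 | in 111011 | out 111100 | prev 000000 | push {}
  [8] u=1 | in 011111 | out 011101 | prev 011000 | push {5}
  [9] u=5 | in 011101 | out 111111 | prev 111011 | push {6}
  [10] u=6 | in 111111 | out 111100 | ==

Converged values:
  [0] 111111
  [1] 011101
  [2] 010111
  [3] 010111
  [4] 011110
  [5] 111111
  [6] 111100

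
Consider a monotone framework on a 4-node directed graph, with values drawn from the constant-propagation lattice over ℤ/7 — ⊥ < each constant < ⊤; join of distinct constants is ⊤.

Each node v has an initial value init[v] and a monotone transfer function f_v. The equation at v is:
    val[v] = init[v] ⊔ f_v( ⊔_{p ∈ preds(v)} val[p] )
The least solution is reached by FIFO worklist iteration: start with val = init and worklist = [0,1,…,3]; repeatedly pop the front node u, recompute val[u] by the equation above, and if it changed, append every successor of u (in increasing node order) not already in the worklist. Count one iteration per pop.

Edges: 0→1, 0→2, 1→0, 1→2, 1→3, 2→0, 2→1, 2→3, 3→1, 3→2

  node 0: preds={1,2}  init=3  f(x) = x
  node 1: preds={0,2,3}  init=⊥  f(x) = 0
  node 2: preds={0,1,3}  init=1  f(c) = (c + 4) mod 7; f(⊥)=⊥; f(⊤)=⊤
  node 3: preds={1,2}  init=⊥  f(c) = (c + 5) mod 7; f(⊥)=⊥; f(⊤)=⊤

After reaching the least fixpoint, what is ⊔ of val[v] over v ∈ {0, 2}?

Iteration log — 7 steps:
  step 1. node 0  ⊔preds=1  new=⊤  old=3  +wl: 
  step 2. node 1  ⊔preds=⊤  new=0  old=⊥  +wl: 0
  step 3. node 2  ⊔preds=⊤  new=⊤  old=1  +wl: 1
  step 4. node 3  ⊔preds=⊤  new=⊤  old=⊥  +wl: 2
  step 5. node 0  ⊔preds=⊤  new=⊤  stable
  step 6. node 1  ⊔preds=⊤  new=0  stable
  step 7. node 2  ⊔preds=⊤  new=⊤  stable

Least fixpoint reached:
  node 0: ⊤
  node 1: 0
  node 2: ⊤
  node 3: ⊤

⊤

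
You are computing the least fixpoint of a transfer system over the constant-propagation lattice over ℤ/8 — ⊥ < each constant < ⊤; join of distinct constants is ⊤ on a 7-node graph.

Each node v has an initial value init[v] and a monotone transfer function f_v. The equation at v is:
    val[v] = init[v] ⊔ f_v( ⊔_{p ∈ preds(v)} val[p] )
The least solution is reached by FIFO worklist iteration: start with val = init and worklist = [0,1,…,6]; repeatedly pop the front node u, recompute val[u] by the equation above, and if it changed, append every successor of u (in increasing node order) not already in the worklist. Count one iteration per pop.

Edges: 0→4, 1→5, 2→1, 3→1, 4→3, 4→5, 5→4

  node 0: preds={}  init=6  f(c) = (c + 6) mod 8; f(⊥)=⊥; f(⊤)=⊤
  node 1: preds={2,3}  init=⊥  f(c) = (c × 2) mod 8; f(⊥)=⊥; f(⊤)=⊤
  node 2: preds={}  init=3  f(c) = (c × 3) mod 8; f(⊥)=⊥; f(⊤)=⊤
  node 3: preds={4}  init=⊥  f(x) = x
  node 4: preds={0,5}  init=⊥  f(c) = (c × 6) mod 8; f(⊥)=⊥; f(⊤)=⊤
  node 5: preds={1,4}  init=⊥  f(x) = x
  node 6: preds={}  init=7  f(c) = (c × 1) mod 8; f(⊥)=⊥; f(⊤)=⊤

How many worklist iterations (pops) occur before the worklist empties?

Iteration log — 13 steps:
  step 1. node 0  ⊔preds=⊥  new=6  stable
  step 2. node 1  ⊔preds=3  new=6  old=⊥  +wl: 
  step 3. node 2  ⊔preds=⊥  new=3  stable
  step 4. node 3  ⊔preds=⊥  new=⊥  stable
  step 5. node 4  ⊔preds=6  new=4  old=⊥  +wl: 3
  step 6. node 5  ⊔preds=⊤  new=⊤  old=⊥  +wl: 4
  step 7. node 6  ⊔preds=⊥  new=7  stable
  step 8. node 3  ⊔preds=4  new=4  old=⊥  +wl: 1
  step 9. node 4  ⊔preds=⊤  new=⊤  old=4  +wl: 3,5
  step 10. node 1  ⊔preds=⊤  new=⊤  old=6  +wl: 
  step 11. node 3  ⊔preds=⊤  new=⊤  old=4  +wl: 1
  step 12. node 5  ⊔preds=⊤  new=⊤  stable
  step 13. node 1  ⊔preds=⊤  new=⊤  stable

Least fixpoint reached:
  node 0: 6
  node 1: ⊤
  node 2: 3
  node 3: ⊤
  node 4: ⊤
  node 5: ⊤
  node 6: 7

13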